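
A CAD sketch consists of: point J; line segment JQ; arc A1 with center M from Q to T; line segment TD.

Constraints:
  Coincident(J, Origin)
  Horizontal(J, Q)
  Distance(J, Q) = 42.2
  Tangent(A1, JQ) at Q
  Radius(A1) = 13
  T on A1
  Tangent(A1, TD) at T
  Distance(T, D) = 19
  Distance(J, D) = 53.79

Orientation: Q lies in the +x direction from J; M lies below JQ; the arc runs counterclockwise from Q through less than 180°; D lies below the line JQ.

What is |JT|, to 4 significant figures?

36.37

Checks: |JQ| = 42.20 ✓; ∠(MQ, QJ) = 90.00° ✓; |MT| = 13.00 ✓; ∠(MT, TD) = 90.00° ✓; |TD| = 19.00 ✓; |JD| = 53.79 ✓.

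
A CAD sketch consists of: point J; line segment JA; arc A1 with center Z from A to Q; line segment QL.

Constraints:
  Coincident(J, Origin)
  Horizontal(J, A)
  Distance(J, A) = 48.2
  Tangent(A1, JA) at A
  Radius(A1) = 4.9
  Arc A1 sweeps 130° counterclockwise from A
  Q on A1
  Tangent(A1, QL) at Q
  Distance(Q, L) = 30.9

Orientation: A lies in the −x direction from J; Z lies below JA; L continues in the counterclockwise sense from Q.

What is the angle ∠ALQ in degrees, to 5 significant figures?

13.077°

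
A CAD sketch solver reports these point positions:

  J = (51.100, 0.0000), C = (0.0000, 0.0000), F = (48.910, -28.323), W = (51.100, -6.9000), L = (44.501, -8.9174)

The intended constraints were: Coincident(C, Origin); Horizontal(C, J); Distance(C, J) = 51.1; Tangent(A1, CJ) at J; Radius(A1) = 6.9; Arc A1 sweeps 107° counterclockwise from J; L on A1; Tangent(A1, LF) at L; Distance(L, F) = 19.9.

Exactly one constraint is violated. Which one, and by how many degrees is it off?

Tangent(A1, LF) at L — off by 4.20°.

C = (0.00, 0.00) ✓; C.y = 0.00, J.y = 0.00 ✓; |CJ| = 51.10 ✓; ∠(WJ, JC) = 90.00° ✓; |WJ| = 6.900 ✓; bearing(W→L) − bearing(W→J) = 107.0° ✓; |WL| = 6.900 ✓; ∠(WL, LF) = 94.20° ✗; |LF| = 19.90 ✓.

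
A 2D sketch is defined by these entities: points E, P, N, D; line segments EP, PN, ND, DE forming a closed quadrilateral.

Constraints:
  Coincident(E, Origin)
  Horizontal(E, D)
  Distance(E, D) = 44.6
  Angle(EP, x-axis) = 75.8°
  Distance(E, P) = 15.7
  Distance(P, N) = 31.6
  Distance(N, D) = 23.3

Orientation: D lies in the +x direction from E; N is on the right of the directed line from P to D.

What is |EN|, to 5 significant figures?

25.283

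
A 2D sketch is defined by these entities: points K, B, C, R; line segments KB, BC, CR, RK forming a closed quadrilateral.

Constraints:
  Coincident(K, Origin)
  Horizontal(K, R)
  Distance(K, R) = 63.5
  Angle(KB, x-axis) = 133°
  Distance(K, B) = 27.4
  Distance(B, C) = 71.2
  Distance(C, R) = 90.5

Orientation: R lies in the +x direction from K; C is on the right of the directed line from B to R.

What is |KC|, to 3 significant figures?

52.1

Checks: K = (0.00, 0.00) ✓; |BC| = 71.20 ✓; |CR| = 90.50 ✓.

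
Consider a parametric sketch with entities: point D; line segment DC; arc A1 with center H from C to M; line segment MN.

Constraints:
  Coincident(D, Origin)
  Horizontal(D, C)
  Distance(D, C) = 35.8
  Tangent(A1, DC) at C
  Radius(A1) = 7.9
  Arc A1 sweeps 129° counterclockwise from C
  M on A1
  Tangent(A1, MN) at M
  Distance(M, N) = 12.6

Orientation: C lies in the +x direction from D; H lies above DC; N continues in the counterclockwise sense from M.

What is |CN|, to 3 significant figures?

22.7

D is at the origin; D and C share the same y with |DC| = 35.8 and C on the +x side, so C = (35.8, 0.00). The tangent condition forces HC to be normal to DC, so H = C + (0, 7.9) = (35.8, 7.90). On A1, C sits at bearing -90° from H; a 129° counterclockwise sweep puts M at bearing 39°, so M = H + 7.9·(cos 39°, sin 39°) = (41.9, 12.9). Tangency of A1 to MN means the radius HM is perpendicular to MN, so MN runs along (−sin 39°, cos 39°); with |MN| = 12.6, N = (34.0, 22.7). Then |CN| = |N − C| = 22.7.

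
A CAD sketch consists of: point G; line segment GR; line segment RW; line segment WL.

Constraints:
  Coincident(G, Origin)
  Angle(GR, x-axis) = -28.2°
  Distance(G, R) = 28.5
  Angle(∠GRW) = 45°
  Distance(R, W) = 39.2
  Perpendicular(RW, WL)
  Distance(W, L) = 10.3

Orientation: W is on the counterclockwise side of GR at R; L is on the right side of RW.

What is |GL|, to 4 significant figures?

35.92

G is at the origin; GR runs at -28.2° with length 28.5, so R = 28.5·(cos -28.2°, sin -28.2°) = (25.12, -13.47). ∠GRW = 45.0°, so RW runs at -28.2° + (180° − 45.0°) = 106.8° from the x-axis; with |RW| = 39.2, W = R + 39.2·(cos 106.8°, sin 106.8°) = (13.79, 24.06). The perpendicularity gives WL at right angles to RW; with |WL| = 10.3 on the right of RW, L = W + 10.3·(0.9573, 0.2890) = (23.65, 27.04). Then |GL| = |L − G| = 35.92.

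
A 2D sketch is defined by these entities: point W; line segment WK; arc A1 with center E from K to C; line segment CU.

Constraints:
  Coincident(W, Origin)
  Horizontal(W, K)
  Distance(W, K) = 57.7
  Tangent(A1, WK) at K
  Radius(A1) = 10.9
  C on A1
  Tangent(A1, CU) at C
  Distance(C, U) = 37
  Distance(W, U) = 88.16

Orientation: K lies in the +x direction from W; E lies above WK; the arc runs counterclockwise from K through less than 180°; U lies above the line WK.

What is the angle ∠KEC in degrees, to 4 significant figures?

78.35°

Checks: W = (0.00, 0.00) ✓; |EC| = 10.90 ✓; ∠(EC, CU) = 90.00° ✓; |CU| = 37.00 ✓; |WU| = 88.16 ✓.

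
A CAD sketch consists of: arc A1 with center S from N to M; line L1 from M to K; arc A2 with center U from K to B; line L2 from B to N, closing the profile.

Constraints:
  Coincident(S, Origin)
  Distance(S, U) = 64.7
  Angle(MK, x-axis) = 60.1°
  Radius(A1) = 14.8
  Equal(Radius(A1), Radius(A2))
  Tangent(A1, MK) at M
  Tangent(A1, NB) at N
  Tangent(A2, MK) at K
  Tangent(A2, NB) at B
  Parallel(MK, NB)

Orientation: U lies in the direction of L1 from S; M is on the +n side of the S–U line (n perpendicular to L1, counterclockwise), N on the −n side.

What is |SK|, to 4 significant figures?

66.37

The slot axis is L1's direction at 60.1°, so u = (cos 60.1°, sin 60.1°) = (0.4985, 0.8669) and n = (−sin 60.1°, cos 60.1°) = (-0.8669, 0.4985). S is at the origin and U lies 64.7 along u from S, so U = 64.7·u = (32.25, 56.09). Tangency of A1 to both parallel lines with radius 14.8 puts M and N at S ± 14.8·n: M = (-12.83, 7.378), N = (12.83, -7.378). Equal radii place K and B the same way about U: K = U + 14.8·n = (19.42, 63.47), B = U − 14.8·n = (45.08, 48.71). Then |SK| = |K − S| = 66.37.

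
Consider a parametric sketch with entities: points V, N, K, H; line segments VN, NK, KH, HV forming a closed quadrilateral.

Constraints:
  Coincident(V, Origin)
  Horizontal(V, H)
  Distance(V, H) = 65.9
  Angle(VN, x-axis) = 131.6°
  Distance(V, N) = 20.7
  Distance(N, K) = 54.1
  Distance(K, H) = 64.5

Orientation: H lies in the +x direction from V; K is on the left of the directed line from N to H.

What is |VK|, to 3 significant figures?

57.9

Checks: |NK| = 54.10 ✓; |KH| = 64.50 ✓.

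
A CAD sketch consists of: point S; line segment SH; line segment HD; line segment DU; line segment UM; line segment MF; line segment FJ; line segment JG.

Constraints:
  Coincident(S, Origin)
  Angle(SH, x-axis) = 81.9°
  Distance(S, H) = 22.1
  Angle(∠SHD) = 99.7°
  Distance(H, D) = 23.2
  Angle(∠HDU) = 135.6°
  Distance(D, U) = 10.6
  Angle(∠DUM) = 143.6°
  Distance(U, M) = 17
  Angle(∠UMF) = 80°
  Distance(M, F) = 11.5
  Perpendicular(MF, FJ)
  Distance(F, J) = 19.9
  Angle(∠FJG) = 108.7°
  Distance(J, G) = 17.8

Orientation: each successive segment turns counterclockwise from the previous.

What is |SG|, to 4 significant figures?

48.76

S is at the origin; SH runs at 81.9° with length 22.1, so H = (3.114, 21.88). ∠SHD = 99.7° gives HD at 162.2° from the x-axis; with |HD| = 23.2, D = (-18.98, 28.97). ∠HDU = 135.6° gives DU at -153.4° from the x-axis; with |DU| = 10.6, U = (-28.45, 24.23). ∠DUM = 143.6° gives UM at -117.0° from the x-axis; with |UM| = 17.0, M = (-36.17, 9.078). ∠UMF = 80.0° gives MF at -17.00° from the x-axis; with |MF| = 11.5, F = (-25.17, 5.716). MF ⟂ FJ, so FJ runs at 73.00°; with |FJ| = 19.9, J = (-19.36, 24.75). ∠FJG = 108.7° gives JG at 144.3° from the x-axis; with |JG| = 17.8, G = (-33.81, 35.13). Then |SG| = |G − S| = 48.76.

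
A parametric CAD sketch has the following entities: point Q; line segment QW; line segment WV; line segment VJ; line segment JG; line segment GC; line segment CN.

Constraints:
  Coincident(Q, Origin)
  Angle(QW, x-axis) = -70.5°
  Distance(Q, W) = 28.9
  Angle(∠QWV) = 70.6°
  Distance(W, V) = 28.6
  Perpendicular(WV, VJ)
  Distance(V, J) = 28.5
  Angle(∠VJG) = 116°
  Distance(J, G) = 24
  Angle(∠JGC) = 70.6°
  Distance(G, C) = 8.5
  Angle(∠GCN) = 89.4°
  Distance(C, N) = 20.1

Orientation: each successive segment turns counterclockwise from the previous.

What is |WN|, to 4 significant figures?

38.59

Q is at the origin; QW runs at -70.5° with length 28.9, so W = (9.647, -27.24). ∠QWV = 70.6° gives WV at 38.90° from the x-axis; with |WV| = 28.6, V = (31.90, -9.283). The perpendicularity gives VJ at right angles to WV, so VJ runs at 128.9°; with |VJ| = 28.5, J = (14.01, 12.90). ∠VJG = 116.0° gives JG at -167.1° from the x-axis; with |JG| = 24.0, G = (-9.386, 7.539). ∠JGC = 70.6° gives GC at -57.70° from the x-axis; with |GC| = 8.5, C = (-4.844, 0.3546). ∠GCN = 89.4° gives CN at 32.90° from the x-axis; with |CN| = 20.1, N = (12.03, 11.27). Then |WN| = |N − W| = 38.59.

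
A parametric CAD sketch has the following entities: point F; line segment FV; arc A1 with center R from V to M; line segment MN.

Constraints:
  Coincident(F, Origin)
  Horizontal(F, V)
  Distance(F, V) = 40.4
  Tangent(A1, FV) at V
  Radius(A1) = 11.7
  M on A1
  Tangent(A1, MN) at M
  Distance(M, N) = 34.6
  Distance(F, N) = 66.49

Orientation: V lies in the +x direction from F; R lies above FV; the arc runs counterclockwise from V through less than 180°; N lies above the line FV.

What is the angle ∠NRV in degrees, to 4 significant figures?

170.8°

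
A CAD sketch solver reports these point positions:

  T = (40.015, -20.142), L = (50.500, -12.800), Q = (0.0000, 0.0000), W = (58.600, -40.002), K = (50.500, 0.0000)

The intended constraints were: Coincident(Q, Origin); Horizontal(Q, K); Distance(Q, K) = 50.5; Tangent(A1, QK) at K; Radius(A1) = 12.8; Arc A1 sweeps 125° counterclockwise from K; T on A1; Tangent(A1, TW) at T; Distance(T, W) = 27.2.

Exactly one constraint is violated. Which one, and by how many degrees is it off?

Tangent(A1, TW) at T — off by 8.10°.

Q = (0.00, 0.00) ✓; Q.y = 0.00, K.y = 0.00 ✓; |QK| = 50.50 ✓; ∠(LK, KQ) = 90.00° ✓; |LK| = 12.80 ✓; bearing(L→T) − bearing(L→K) = 125.0° ✓; |LT| = 12.80 ✓; ∠(LT, TW) = 81.90° ✗; |TW| = 27.20 ✓.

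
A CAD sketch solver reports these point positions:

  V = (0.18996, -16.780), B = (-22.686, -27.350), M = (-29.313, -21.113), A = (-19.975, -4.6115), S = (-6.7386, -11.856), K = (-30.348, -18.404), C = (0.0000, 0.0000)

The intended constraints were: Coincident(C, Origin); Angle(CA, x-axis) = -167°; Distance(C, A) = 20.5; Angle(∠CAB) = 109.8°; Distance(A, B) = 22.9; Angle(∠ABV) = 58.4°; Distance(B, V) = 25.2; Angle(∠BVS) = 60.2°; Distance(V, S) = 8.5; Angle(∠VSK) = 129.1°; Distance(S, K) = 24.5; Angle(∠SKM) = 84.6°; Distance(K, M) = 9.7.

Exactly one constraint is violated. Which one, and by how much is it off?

Distance(K, M) = 9.7 — off by 6.80.

C = (0.00, 0.00) ✓; CA at -167.0° ✓; |CA| = 20.50 ✓; ∠CAB = 109.8° ✓; |AB| = 22.90 ✓; ∠ABV = 58.40° ✓; |BV| = 25.20 ✓; ∠BVS = 60.20° ✓; |VS| = 8.500 ✓; ∠VSK = 129.1° ✓; |SK| = 24.50 ✓; ∠SKM = 84.59° ✓; |KM| = 2.900 ✗.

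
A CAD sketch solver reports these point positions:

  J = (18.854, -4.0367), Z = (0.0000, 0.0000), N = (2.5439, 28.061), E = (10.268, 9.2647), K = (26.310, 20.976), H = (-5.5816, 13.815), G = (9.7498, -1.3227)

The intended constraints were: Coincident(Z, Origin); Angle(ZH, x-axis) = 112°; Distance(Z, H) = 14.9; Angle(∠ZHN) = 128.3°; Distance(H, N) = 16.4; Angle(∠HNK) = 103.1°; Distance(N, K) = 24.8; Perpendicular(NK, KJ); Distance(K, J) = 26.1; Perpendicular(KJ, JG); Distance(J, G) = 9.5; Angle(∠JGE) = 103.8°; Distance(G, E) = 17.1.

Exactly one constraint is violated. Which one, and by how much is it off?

Distance(G, E) = 17.1 — off by 6.50.

Z = (0.00, 0.00) ✓; ZH at 112.0° ✓; |ZH| = 14.90 ✓; ∠ZHN = 128.3° ✓; |HN| = 16.40 ✓; ∠HNK = 103.1° ✓; |NK| = 24.80 ✓; ∠(NK, KJ) = 90.00° ✓; |KJ| = 26.10 ✓; ∠(KJ, JG) = 90.00° ✓; |JG| = 9.500 ✓; ∠JGE = 103.8° ✓; |GE| = 10.60 ✗.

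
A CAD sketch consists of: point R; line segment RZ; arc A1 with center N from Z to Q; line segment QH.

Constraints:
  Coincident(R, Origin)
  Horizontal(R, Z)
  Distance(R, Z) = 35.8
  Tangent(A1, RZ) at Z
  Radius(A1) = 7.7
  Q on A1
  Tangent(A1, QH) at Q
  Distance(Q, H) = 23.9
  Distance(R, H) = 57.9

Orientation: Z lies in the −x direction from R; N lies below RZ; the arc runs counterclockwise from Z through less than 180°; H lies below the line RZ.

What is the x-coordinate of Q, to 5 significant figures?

-43.095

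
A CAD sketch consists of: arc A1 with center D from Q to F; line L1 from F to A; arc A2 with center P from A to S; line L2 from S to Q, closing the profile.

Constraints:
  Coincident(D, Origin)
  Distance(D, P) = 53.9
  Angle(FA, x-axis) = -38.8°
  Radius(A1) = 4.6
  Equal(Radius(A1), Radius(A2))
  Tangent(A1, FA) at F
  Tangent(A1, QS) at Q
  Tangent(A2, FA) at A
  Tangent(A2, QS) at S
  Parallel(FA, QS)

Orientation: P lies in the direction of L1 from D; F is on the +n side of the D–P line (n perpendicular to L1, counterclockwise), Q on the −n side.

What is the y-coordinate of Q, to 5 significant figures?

-3.5850

The slot axis is L1's direction at -38.8°, so u = (cos -38.8°, sin -38.8°) = (0.77934, -0.62660) and n = (−sin -38.8°, cos -38.8°) = (0.62660, 0.77934). D is at the origin and P lies 53.9 along u from D, so P = 53.9·u = (42.006, -33.774). Tangency of A1 to both parallel lines with radius 4.6 puts F and Q at D ± 4.6·n: F = (2.8824, 3.5850), Q = (-2.8824, -3.5850). So Q.y = -3.5850.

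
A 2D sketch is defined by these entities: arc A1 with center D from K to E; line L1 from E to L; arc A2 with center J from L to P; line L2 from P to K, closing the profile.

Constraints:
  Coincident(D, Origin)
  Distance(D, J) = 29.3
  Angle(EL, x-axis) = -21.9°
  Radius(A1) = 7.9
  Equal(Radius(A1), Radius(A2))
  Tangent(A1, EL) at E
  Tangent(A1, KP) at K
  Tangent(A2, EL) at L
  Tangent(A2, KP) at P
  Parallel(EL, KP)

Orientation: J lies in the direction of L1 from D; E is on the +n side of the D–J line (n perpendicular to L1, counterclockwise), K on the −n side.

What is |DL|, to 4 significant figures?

30.35

The slot axis is L1's direction at -21.9°, so u = (cos -21.9°, sin -21.9°) = (0.9278, -0.3730) and n = (−sin -21.9°, cos -21.9°) = (0.3730, 0.9278). D is at the origin and J lies 29.3 along u from D, so J = 29.3·u = (27.19, -10.93). Tangency of A1 to both parallel lines with radius 7.9 puts E and K at D ± 7.9·n: E = (2.947, 7.330), K = (-2.947, -7.330). Equal radii place L and P the same way about J: L = J + 7.9·n = (30.13, -3.599), P = J − 7.9·n = (24.24, -18.26). Then |DL| = |L − D| = 30.35.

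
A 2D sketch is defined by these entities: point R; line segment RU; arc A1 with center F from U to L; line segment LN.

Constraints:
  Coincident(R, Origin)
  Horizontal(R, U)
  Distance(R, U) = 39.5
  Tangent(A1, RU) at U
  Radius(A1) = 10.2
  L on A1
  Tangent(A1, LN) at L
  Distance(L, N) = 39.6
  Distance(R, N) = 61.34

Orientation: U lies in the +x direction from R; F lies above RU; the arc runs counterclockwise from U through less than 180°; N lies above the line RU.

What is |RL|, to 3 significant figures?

50.9

R is at the origin; R and U share the same y with |RU| = 39.5 and U on the +x side, so U = (39.5, 0.00). Since A1 is tangent to RU there, FU ⟂ RU, so F = U + (0, 10.2) = (39.5, 10.2). Since FL ⟂ LN (tangency), |FN| = √(10.2² + 39.6²) = 40.9 regardless of where L sits on A1. So N lies on both circle(R, 61.34) and circle(F, 40.9); the above-RU intersection is N = (34.4, 50.8). L is the foot of the tangent from N: L = (49.0, 14.0).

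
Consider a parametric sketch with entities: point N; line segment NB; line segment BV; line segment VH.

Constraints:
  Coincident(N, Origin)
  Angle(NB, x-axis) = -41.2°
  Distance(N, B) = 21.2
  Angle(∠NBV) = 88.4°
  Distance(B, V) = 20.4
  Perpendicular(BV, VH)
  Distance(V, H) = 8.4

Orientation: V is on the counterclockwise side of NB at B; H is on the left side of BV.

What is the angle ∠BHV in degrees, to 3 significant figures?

67.6°

N is at the origin; NB runs at -41.2° with length 21.2, so B = 21.2·(cos -41.2°, sin -41.2°) = (16.0, -14.0). ∠NBV = 88.4°, so BV runs at -41.2° + (180° − 88.4°) = 50.4° from the x-axis; with |BV| = 20.4, V = B + 20.4·(cos 50.4°, sin 50.4°) = (29.0, 1.75). BV is perpendicular to VH; with |VH| = 8.4 on the left of BV, H = V + 8.4·(-0.771, 0.637) = (22.5, 7.11). Then cos ∠BHV = HB·HV / (|HB||HV|), giving 67.6°.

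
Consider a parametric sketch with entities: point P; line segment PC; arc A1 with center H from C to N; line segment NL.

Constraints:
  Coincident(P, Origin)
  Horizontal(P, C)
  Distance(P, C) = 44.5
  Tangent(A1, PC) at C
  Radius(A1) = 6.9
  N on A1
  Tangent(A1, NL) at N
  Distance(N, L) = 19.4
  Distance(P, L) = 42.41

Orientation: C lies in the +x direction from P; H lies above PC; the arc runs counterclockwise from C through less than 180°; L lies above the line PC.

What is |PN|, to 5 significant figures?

50.498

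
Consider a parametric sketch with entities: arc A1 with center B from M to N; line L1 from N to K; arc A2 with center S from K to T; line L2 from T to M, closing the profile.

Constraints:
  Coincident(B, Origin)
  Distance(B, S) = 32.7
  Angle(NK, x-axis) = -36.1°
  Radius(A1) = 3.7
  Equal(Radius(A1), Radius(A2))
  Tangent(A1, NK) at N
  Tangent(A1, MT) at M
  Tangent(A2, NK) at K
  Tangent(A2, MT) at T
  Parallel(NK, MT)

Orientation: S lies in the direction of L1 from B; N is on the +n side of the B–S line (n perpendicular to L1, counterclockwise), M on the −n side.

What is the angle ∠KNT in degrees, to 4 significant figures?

12.75°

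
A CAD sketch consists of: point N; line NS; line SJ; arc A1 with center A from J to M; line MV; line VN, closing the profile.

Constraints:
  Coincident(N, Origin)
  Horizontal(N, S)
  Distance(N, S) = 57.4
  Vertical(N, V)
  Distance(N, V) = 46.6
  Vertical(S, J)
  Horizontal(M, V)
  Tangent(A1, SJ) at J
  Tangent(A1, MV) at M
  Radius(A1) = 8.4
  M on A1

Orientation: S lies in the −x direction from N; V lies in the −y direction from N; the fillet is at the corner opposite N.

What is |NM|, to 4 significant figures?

67.62

N is at the origin; N and S share the same y with |NS| = 57.4 and S on the −x side, so S = (-57.40, 0.000). NV is vertical with |NV| = 46.6 and V on the −y side, so V = (0.000, -46.60). The virtual corner opposite N is at (-57.40, -46.60). The tangent condition forces AJ to be normal to SJ and the tangent condition forces AM to be normal to MV, with radius 8.4, so the center A sits 8.4 in from both sides at A = (-49.00, -38.20). That places the tangent points at J = (-57.40, -38.20) on SJ and M = (-49.00, -46.60) on MV. Then |NM| = |M − N| = 67.62.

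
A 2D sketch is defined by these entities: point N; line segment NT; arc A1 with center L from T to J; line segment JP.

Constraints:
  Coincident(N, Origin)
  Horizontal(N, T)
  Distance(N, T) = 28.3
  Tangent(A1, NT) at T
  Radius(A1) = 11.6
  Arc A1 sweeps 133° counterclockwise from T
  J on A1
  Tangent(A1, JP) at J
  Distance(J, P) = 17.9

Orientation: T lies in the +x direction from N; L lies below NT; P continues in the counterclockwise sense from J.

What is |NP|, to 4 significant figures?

45.70

N is at the origin; N and T share the same y with |NT| = 28.3 and T on the +x side, so T = (28.30, 0.000). A1 meets NT tangentially, so LT is at right angles to NT, so L = T + (0, -11.6) = (28.30, -11.60). On A1, T sits at bearing 90° from L; a 133° counterclockwise sweep puts J at bearing 223°, so J = L + 11.6·(cos 223°, sin 223°) = (19.82, -19.51). The tangent condition forces LJ to be normal to JP, so JP runs along (−sin 223°, cos 223°); with |JP| = 17.9, P = (32.02, -32.60). Then |NP| = |P − N| = 45.70.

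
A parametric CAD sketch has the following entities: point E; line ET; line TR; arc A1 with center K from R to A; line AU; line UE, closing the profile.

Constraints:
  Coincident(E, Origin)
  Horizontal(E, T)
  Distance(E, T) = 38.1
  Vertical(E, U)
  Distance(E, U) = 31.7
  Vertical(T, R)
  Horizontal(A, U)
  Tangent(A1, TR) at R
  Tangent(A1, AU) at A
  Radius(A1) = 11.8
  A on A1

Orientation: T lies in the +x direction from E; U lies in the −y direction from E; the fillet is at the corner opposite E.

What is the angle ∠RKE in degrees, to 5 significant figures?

142.89°

E is at the origin; ET is horizontal with |ET| = 38.1 and T on the +x side, so T = (38.100, 0.0000). EU is vertical with |EU| = 31.7 and U on the −y side, so U = (0.0000, -31.700). The virtual corner opposite E is at (38.100, -31.700). A1 meets TR tangentially, so KR is at right angles to TR and A1 meets AU tangentially, so KA is at right angles to AU, with radius 11.8, so the center K sits 11.8 in from both sides at K = (26.300, -19.900). That places the tangent points at R = (38.100, -19.900) on TR and A = (26.300, -31.700) on AU. Then cos ∠RKE = KR·KE / (|KR||KE|), giving 142.89°.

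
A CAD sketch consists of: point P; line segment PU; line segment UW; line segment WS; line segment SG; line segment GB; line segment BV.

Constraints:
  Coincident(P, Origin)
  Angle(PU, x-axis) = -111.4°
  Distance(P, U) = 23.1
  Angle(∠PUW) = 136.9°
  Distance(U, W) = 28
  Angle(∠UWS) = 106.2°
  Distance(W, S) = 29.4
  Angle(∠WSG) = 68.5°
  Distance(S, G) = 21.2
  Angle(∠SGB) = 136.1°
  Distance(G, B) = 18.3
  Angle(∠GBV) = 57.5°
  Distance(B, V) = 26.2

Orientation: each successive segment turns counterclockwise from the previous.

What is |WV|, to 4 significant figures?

8.704

P is at the origin; PU runs at -111.4° with length 23.1, so U = (-8.429, -21.51). ∠PUW = 136.9° gives UW at -68.30° from the x-axis; with |UW| = 28.0, W = (1.924, -47.52). ∠UWS = 106.2° gives WS at 5.500° from the x-axis; with |WS| = 29.4, S = (31.19, -44.71). ∠WSG = 68.5° gives SG at 117.0° from the x-axis; with |SG| = 21.2, G = (21.56, -25.82). ∠SGB = 136.1° gives GB at 160.9° from the x-axis; with |GB| = 18.3, B = (4.272, -19.83). ∠GBV = 57.5° gives BV at -76.60° from the x-axis; with |BV| = 26.2, V = (10.34, -45.31). Then |WV| = |V − W| = 8.704.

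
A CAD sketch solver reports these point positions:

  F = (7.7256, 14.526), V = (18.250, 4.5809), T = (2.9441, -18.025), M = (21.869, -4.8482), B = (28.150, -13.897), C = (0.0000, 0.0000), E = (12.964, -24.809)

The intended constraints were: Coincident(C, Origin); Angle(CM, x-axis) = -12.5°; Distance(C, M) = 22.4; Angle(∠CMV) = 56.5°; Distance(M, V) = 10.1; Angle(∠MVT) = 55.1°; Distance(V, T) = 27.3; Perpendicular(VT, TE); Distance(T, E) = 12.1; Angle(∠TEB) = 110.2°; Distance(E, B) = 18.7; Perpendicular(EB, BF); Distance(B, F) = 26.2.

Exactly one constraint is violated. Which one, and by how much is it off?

Distance(B, F) = 26.2 — off by 8.80.

C = (0.00, 0.00) ✓; CM at -12.50° ✓; |CM| = 22.40 ✓; ∠CMV = 56.50° ✓; |MV| = 10.10 ✓; ∠MVT = 55.10° ✓; |VT| = 27.30 ✓; ∠(VT, TE) = 90.00° ✓; |TE| = 12.10 ✓; ∠TEB = 110.2° ✓; |EB| = 18.70 ✓; ∠(EB, BF) = 90.00° ✓; |BF| = 35.00 ✗.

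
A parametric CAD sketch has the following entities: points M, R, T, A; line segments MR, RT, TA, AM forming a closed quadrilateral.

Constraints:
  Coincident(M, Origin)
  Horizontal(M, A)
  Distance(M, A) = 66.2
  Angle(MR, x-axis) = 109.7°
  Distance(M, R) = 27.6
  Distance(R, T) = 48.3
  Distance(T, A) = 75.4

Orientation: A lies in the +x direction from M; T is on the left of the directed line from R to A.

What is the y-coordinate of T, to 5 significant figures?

61.839

M is at the origin; M and A share the same y with |MA| = 66.2 and A in +x, so A = (66.2, 0). MR runs at 109.7° with |MR| = 27.6, so R = (-9.3038, 25.985). T is determined by |RT| = 48.3 and |TA| = 75.4 together: it lies at the intersection of circle(R, 48.3) and circle(A, 75.4). With |RA| = 79.850, the foot of the radical line on RA is 18.934 from R and the perpendicular offset is √(48.3² − 18.934²) = 44.434. Taking the left-of-RA solution: T = (23.059, 61.839).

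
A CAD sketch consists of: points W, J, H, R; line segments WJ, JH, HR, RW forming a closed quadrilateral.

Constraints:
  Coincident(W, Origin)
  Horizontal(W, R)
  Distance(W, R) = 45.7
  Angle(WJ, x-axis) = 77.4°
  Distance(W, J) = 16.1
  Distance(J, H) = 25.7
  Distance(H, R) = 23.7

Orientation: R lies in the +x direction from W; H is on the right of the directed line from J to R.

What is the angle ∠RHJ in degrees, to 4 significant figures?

131.3°

Checks: W.y = 0.00, R.y = 0.00 ✓; |JH| = 25.70 ✓; |HR| = 23.70 ✓.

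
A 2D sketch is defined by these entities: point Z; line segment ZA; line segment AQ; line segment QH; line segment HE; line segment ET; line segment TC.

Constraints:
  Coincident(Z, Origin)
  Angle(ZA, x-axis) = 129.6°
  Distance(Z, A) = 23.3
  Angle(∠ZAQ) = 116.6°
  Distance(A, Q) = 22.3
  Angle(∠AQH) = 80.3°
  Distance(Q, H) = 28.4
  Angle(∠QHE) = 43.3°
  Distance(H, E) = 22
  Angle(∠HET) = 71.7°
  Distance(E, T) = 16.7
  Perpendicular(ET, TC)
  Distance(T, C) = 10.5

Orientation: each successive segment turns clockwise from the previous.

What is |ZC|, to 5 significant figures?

35.077

Z is at the origin; ZA runs at 129.6° with length 23.3, so A = (-14.852, 17.953). ∠ZAQ = 116.6° gives AQ at 66.200° from the x-axis; with |AQ| = 22.3, Q = (-5.8529, 38.357). ∠AQH = 80.3° gives QH at -33.500° from the x-axis; with |QH| = 28.4, H = (17.829, 22.682). ∠QHE = 43.3° gives HE at -170.20° from the x-axis; with |HE| = 22.0, E = (-3.8495, 18.937). ∠HET = 71.7° gives ET at 81.500° from the x-axis; with |ET| = 16.7, T = (-1.3811, 35.454). The perpendicularity gives TC at right angles to ET, so TC runs at -8.5000°; with |TC| = 10.5, C = (9.0035, 33.902). Then |ZC| = |C − Z| = 35.077.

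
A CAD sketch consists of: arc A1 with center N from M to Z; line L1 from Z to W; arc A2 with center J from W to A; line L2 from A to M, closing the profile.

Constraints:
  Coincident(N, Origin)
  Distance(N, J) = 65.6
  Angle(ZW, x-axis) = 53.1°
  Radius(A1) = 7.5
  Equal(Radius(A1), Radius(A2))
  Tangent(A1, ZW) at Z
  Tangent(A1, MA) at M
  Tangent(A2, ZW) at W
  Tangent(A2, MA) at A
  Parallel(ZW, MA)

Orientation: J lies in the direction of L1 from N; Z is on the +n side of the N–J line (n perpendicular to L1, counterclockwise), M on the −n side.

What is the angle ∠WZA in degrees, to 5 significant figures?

12.880°

Tangency of A1 to both parallel lines with radius 7.5 puts Z and M at N ± 7.5·n: Z = (-5.9976, 4.5032), M = (5.9976, -4.5032). Equal radii place W and A the same way about J: W = J + 7.5·n = (33.390, 56.962), A = J − 7.5·n = (45.385, 47.956). Then cos ∠WZA = ZW·ZA / (|ZW||ZA|), giving 12.880°.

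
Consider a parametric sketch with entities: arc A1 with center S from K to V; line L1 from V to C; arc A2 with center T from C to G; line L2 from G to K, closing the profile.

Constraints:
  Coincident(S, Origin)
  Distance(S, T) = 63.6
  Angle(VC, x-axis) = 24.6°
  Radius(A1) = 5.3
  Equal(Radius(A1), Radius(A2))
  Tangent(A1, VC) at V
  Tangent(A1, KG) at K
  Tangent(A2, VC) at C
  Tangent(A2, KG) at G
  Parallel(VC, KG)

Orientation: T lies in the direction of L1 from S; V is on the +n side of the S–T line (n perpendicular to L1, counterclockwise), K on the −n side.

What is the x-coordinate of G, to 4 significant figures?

60.03

The slot axis is L1's direction at 24.6°, so u = (cos 24.6°, sin 24.6°) = (0.9092, 0.4163) and n = (−sin 24.6°, cos 24.6°) = (-0.4163, 0.9092). S is at the origin and T lies 63.6 along u from S, so T = 63.6·u = (57.83, 26.48). Tangency of A1 to both parallel lines with radius 5.3 puts V and K at S ± 5.3·n: V = (-2.206, 4.819), K = (2.206, -4.819). Equal radii place C and G the same way about T: C = T + 5.3·n = (55.62, 31.29), G = T − 5.3·n = (60.03, 21.66). So G.x = 60.03.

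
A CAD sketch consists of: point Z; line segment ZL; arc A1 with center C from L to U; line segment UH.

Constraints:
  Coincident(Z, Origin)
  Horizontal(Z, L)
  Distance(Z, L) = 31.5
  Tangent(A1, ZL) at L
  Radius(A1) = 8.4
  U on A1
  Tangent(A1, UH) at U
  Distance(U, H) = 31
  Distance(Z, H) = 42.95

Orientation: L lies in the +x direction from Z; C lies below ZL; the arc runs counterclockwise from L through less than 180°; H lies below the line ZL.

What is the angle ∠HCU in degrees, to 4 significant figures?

74.84°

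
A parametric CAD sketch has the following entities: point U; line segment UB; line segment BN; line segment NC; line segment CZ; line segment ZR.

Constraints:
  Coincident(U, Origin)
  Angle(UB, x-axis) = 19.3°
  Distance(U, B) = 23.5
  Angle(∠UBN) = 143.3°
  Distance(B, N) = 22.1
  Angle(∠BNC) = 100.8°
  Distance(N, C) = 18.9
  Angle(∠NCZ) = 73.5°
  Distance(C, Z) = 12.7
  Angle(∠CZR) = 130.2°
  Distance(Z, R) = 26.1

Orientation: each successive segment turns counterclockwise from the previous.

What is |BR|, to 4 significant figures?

4.567

∠NCZ = 73.5° gives CZ at -118.3° from the x-axis; with |CZ| = 12.7, Z = (15.11, 28.22). ∠CZR = 130.2° gives ZR at -68.50° from the x-axis; with |ZR| = 26.1, R = (24.67, 3.940). Then |BR| = |R − B| = 4.567.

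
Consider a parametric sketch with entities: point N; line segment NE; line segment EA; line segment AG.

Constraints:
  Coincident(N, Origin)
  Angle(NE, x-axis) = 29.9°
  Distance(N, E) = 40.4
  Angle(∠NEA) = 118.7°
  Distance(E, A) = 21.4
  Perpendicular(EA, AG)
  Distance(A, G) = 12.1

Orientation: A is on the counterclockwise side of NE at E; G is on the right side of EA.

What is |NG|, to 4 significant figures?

62.65

N is at the origin; NE runs at 29.9° with length 40.4, so E = 40.4·(cos 29.9°, sin 29.9°) = (35.02, 20.14). ∠NEA = 118.7°, so EA runs at 29.9° + (180° − 118.7°) = 91.20° from the x-axis; with |EA| = 21.4, A = E + 21.4·(cos 91.20°, sin 91.20°) = (34.57, 41.53). EA ⟂ AG; with |AG| = 12.1 on the right of EA, G = A + 12.1·(0.9998, 0.02094) = (46.67, 41.79). Then |NG| = |G − N| = 62.65.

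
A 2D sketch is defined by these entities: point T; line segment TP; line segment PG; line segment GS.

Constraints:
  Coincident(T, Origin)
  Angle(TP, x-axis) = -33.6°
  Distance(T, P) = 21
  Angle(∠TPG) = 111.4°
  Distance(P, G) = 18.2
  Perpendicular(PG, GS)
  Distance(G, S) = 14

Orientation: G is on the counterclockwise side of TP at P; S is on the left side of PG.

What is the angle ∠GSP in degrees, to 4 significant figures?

52.43°

T is at the origin; TP runs at -33.6° with length 21.0, so P = 21.0·(cos -33.6°, sin -33.6°) = (17.49, -11.62). ∠TPG = 111.4°, so PG runs at -33.6° + (180° − 111.4°) = 35.00° from the x-axis; with |PG| = 18.2, G = P + 18.2·(cos 35.00°, sin 35.00°) = (32.40, -1.182). PG ⟂ GS; with |GS| = 14.0 on the left of PG, S = G + 14.0·(-0.5736, 0.8192) = (24.37, 10.29). Then cos ∠GSP = SG·SP / (|SG||SP|), giving 52.43°.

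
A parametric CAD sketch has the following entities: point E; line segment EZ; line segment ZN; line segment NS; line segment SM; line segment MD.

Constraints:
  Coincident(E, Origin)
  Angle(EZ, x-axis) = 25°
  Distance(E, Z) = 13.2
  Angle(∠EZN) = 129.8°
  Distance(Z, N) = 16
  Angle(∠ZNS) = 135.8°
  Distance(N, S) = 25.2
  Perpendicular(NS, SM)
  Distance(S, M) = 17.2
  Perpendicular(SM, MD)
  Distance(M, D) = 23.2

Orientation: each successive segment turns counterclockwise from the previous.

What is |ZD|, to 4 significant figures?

14.76

The perpendicularity gives SM at right angles to NS, so SM runs at -150.6°; with |SM| = 17.2, M = (-11.31, 34.56). SM ⟂ MD, so MD runs at -60.60°; with |MD| = 23.2, D = (0.08371, 14.35). Then |ZD| = |D − Z| = 14.76.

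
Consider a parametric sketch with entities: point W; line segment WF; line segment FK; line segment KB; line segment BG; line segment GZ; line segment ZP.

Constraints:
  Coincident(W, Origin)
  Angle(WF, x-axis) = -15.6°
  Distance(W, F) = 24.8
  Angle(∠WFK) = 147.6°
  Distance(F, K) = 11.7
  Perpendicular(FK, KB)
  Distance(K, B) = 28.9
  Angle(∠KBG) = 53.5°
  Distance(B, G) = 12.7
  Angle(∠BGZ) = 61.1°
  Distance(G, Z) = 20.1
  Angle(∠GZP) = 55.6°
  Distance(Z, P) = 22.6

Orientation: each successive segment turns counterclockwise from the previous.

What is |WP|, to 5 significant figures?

42.905

∠BGZ = 61.1° gives GZ at -7.8000° from the x-axis; with |GZ| = 20.1, Z = (39.058, 11.469). ∠GZP = 55.6° gives ZP at 116.60° from the x-axis; with |ZP| = 22.6, P = (28.939, 31.676). Then |WP| = |P − W| = 42.905.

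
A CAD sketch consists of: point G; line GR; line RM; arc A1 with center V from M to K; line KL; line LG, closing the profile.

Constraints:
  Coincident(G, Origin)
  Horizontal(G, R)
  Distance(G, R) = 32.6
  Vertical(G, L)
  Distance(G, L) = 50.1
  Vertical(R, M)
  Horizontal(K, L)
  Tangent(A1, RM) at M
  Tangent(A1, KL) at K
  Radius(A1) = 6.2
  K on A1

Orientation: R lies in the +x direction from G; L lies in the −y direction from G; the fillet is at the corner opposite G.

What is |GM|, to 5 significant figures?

54.681

G is at the origin; GR is horizontal with |GR| = 32.6 and R on the +x side, so R = (32.600, 0.0000). G and L share the same x with |GL| = 50.1 and L on the −y side, so L = (0.0000, -50.100). The virtual corner opposite G is at (32.600, -50.100). Since A1 is tangent to RM there, VM ⟂ RM and A1 meets KL tangentially, so VK is at right angles to KL, with radius 6.2, so the center V sits 6.2 in from both sides at V = (26.400, -43.900). That places the tangent points at M = (32.600, -43.900) on RM and K = (26.400, -50.100) on KL. Then |GM| = |M − G| = 54.681.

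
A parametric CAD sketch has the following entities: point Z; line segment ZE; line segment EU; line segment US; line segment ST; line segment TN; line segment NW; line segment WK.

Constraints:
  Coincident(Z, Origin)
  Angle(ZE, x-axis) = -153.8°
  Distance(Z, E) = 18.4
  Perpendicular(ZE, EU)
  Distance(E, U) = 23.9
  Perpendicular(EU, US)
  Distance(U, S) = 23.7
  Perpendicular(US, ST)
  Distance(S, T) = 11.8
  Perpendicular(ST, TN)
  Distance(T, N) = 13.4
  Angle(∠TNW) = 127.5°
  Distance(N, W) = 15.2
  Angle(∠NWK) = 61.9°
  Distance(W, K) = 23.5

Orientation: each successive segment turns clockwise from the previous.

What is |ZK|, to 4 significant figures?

28.60

Z is at the origin; ZE runs at -153.8° with length 18.4, so E = (-16.51, -8.124). ZE ⟂ EU, so EU runs at 116.2°; with |EU| = 23.9, U = (-27.06, 13.32). EU ⟂ US, so US runs at 26.20°; with |US| = 23.7, S = (-5.797, 23.78). US ⟂ ST, so ST runs at -63.80°; with |ST| = 11.8, T = (-0.5868, 13.20). ST ⟂ TN, so TN runs at -153.8°; with |TN| = 13.4, N = (-12.61, 7.281). ∠TNW = 127.5° gives NW at 153.7° from the x-axis; with |NW| = 15.2, W = (-26.24, 14.02). ∠NWK = 61.9° gives WK at 35.60° from the x-axis; with |WK| = 23.5, K = (-7.129, 27.70). Then |ZK| = |K − Z| = 28.60.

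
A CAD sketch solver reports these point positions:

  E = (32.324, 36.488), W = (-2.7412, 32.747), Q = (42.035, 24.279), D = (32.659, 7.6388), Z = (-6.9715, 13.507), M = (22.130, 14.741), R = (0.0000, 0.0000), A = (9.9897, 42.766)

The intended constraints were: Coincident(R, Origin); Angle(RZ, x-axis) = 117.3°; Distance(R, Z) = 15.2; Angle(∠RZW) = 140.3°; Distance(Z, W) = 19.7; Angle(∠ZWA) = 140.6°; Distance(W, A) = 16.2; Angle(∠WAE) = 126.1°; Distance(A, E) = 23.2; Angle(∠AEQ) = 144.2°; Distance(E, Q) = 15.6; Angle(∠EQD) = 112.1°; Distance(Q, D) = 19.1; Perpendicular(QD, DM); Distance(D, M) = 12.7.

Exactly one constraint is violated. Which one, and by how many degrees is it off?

Perpendicular(QD, DM) — off by 4.60°.

R = (0.00, 0.00) ✓; RZ at 117.3° ✓; |RZ| = 15.20 ✓; ∠RZW = 140.3° ✓; |ZW| = 19.70 ✓; ∠ZWA = 140.6° ✓; |WA| = 16.20 ✓; ∠WAE = 126.1° ✓; |AE| = 23.20 ✓; ∠AEQ = 144.2° ✓; |EQ| = 15.60 ✓; ∠EQD = 112.1° ✓; |QD| = 19.10 ✓; ∠(QD, DM) = 94.60° ✗; |DM| = 12.70 ✓.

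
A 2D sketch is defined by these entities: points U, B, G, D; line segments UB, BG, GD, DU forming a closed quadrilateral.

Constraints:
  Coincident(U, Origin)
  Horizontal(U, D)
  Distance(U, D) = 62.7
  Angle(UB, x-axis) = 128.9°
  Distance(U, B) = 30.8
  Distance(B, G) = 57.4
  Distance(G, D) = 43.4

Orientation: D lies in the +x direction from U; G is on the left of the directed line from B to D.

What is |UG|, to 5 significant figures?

50.906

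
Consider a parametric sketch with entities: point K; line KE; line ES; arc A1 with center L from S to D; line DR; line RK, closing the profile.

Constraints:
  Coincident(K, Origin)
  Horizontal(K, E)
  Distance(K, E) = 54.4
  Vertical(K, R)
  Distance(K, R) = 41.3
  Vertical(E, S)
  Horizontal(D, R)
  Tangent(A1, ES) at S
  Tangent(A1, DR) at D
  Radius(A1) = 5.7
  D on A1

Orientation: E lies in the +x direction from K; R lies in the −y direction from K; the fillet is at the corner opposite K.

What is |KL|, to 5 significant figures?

60.325

K is at the origin; K and E share the same y with |KE| = 54.4 and E on the +x side, so E = (54.400, 0.0000). K and R share the same x with |KR| = 41.3 and R on the −y side, so R = (0.0000, -41.300). The virtual corner opposite K is at (54.400, -41.300). The tangent condition forces LS to be normal to ES and the tangent condition forces LD to be normal to DR, with radius 5.7, so the center L sits 5.7 in from both sides at L = (48.700, -35.600). Then |KL| = |L − K| = 60.325.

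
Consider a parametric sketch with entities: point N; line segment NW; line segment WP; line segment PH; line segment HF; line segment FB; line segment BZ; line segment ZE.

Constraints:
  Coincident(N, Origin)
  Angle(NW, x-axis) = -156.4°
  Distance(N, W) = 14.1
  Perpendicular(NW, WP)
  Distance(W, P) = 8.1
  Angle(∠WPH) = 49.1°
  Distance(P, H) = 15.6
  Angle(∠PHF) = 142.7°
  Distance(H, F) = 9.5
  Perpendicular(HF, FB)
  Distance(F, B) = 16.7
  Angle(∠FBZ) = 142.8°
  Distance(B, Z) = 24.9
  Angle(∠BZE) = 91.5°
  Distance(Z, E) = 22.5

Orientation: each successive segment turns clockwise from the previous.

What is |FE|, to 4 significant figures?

40.72

N is at the origin; NW runs at -156.4° with length 14.1, so W = (-12.92, -5.645). NW is perpendicular to WP, so WP runs at 113.6°; with |WP| = 8.1, P = (-16.16, 1.778). ∠WPH = 49.1° gives PH at -17.30° from the x-axis; with |PH| = 15.6, H = (-1.269, -2.861). ∠PHF = 142.7° gives HF at -54.60° from the x-axis; with |HF| = 9.5, F = (4.234, -10.61). The perpendicularity gives FB at right angles to HF, so FB runs at -144.6°; with |FB| = 16.7, B = (-9.379, -20.28). ∠FBZ = 142.8° gives BZ at 178.2° from the x-axis; with |BZ| = 24.9, Z = (-34.27, -19.50). ∠BZE = 91.5° gives ZE at 89.70° from the x-axis; with |ZE| = 22.5, E = (-34.15, 3.003). Then |FE| = |E − F| = 40.72.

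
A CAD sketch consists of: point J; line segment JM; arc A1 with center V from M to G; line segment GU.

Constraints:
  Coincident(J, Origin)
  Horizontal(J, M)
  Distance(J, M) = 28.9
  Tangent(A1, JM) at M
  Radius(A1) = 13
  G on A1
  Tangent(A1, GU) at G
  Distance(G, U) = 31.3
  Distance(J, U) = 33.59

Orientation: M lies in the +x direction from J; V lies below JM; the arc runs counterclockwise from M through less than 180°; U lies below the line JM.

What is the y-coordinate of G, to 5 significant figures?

-6.4697

Checks: |VG| = 13.00 ✓; ∠(VG, GU) = 90.00° ✓; |GU| = 31.30 ✓; |JU| = 33.59 ✓.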